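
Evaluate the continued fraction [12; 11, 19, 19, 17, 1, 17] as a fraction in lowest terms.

15670504/1296103

Fold from the inside: start with 17/1.
  1 + 1/17 = 18/17
  17 + 17/18 = 323/18
  19 + 18/323 = 6155/323
  19 + 323/6155 = 117268/6155
  11 + 6155/117268 = 1296103/117268
  12 + 117268/1296103 = 15670504/1296103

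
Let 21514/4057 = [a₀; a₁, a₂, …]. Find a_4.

9

21514 = 5·4057 + 1229   →  a_0 = 5
4057 = 3·1229 + 370   →  a_1 = 3
1229 = 3·370 + 119   →  a_2 = 3
370 = 3·119 + 13   →  a_3 = 3
119 = 9·13 + 2   →  a_4 = 9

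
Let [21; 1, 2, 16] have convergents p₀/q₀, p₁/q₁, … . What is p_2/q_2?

Using pₖ = aₖpₖ₋₁ + pₖ₋₂, qₖ = aₖqₖ₋₁ + qₖ₋₂ (with p₋₁=1, p₋₂=0, q₋₁=0, q₋₂=1):
  k=0: a=21, p=21, q=1
  k=1: a=1, p=22, q=1
  k=2: a=2, p=65, q=3

65/3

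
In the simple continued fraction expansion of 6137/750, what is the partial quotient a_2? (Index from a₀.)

6137 = 8·750 + 137   →  a_0 = 8
750 = 5·137 + 65   →  a_1 = 5
137 = 2·65 + 7   →  a_2 = 2

2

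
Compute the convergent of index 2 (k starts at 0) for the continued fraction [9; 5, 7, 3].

331/36

Using pₖ = aₖpₖ₋₁ + pₖ₋₂, qₖ = aₖqₖ₋₁ + qₖ₋₂ (with p₋₁=1, p₋₂=0, q₋₁=0, q₋₂=1):
  k=0: a=9, p=9, q=1
  k=1: a=5, p=46, q=5
  k=2: a=7, p=331, q=36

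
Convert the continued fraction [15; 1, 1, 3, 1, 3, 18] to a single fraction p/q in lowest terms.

9662/621

Using pₖ = aₖpₖ₋₁ + pₖ₋₂ and qₖ = aₖqₖ₋₁ + qₖ₋₂:
  k=0: a=15, p=15, q=1
  k=1: a=1, p=16, q=1
  k=2: a=1, p=31, q=2
  k=3: a=3, p=109, q=7
  k=4: a=1, p=140, q=9
  k=5: a=3, p=529, q=34
  k=6: a=18, p=9662, q=621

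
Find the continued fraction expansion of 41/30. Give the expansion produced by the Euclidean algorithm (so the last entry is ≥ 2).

41 = 1×30 + 11
30 = 2×11 + 8
11 = 1×8 + 3
8 = 2×3 + 2
3 = 1×2 + 1
2 = 2×1 + 0  (stop)
So 41/30 = [1; 2, 1, 2, 1, 2].

[1; 2, 1, 2, 1, 2]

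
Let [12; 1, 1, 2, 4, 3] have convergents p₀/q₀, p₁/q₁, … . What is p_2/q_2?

Using pₖ = aₖpₖ₋₁ + pₖ₋₂, qₖ = aₖqₖ₋₁ + qₖ₋₂ (with p₋₁=1, p₋₂=0, q₋₁=0, q₋₂=1):
  k=0: a=12, p=12, q=1
  k=1: a=1, p=13, q=1
  k=2: a=1, p=25, q=2

25/2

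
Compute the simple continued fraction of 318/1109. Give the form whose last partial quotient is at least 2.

[0; 3, 2, 19, 2, 1, 2]

318 = 0×1109 + 318
1109 = 3×318 + 155
318 = 2×155 + 8
155 = 19×8 + 3
8 = 2×3 + 2
3 = 1×2 + 1
2 = 2×1 + 0  (stop)
So 318/1109 = [0; 3, 2, 19, 2, 1, 2].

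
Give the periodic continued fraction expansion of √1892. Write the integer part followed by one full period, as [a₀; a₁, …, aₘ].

a₀ = ⌊√1892⌋ = 43.
With m₀=0, d₀=1 and mₖ₊₁ = dₖaₖ − mₖ, dₖ₊₁ = (n − mₖ₊₁²)/dₖ, aₖ₊₁ = ⌊(a₀+mₖ₊₁)/dₖ₊₁⌋:
  k=1: m=43, d=43, a=2
  k=2: m=43, d=1, a=86
d=1 and a=2a₀=86 at k=2, so the next step gives (m, d) = (43, 43) again — its k=1 value — and the period has length 2.

[43; 2, 86]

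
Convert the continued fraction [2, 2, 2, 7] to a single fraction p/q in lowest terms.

Fold from the inside: start with 7/1.
  2 + 1/7 = 15/7
  2 + 7/15 = 37/15
  2 + 15/37 = 89/37

89/37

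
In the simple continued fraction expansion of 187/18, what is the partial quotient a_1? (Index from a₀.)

187 = 10·18 + 7   →  a_0 = 10
18 = 2·7 + 4   →  a_1 = 2

2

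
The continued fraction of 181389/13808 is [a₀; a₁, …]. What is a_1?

7

181389 = 13·13808 + 1885   →  a_0 = 13
13808 = 7·1885 + 613   →  a_1 = 7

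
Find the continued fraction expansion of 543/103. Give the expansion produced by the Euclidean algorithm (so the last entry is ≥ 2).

543 = 5*103 + 28
103 = 3*28 + 19
28 = 1*19 + 9
19 = 2*9 + 1
9 = 9*1 + 0  (stop)
So 543/103 = [5; 3, 1, 2, 9].

[5; 3, 1, 2, 9]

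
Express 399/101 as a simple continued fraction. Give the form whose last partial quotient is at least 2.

[3; 1, 19, 5]

399 = 3*101 + 96
101 = 1*96 + 5
96 = 19*5 + 1
5 = 5*1 + 0  (stop)
So 399/101 = [3; 1, 19, 5].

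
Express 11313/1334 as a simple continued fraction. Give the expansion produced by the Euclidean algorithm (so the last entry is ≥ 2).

11313 = 8*1334 + 641
1334 = 2*641 + 52
641 = 12*52 + 17
52 = 3*17 + 1
17 = 17*1 + 0  (stop)
So 11313/1334 = [8; 2, 12, 3, 17].

[8; 2, 12, 3, 17]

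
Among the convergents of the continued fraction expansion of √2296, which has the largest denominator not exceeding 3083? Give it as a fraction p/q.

√2296 = [47; 1, 10, 1, 94, …] (period length 4).
Convergents:
  p_0/q_0 = 47/1
  p_1/q_1 = 48/1
  p_2/q_2 = 527/11
  p_3/q_3 = 575/12
  p_4/q_4 = 54577/1139
  p_5/q_5 = 55152/1151
  p_6/q_6 = 606097/12649
q_5 = 1151 ≤ 3083 < 12649 = q_6, so the answer is 55152/1151.

55152/1151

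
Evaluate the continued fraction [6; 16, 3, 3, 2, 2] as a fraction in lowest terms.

5534/913

Using pₖ = aₖpₖ₋₁ + pₖ₋₂ and qₖ = aₖqₖ₋₁ + qₖ₋₂:
  k=0: a=6, p=6, q=1
  k=1: a=16, p=97, q=16
  k=2: a=3, p=297, q=49
  k=3: a=3, p=988, q=163
  k=4: a=2, p=2273, q=375
  k=5: a=2, p=5534, q=913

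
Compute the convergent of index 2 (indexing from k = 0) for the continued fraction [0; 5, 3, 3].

Using pₖ = aₖpₖ₋₁ + pₖ₋₂, qₖ = aₖqₖ₋₁ + qₖ₋₂ (with p₋₁=1, p₋₂=0, q₋₁=0, q₋₂=1):
  k=0: a=0, p=0, q=1
  k=1: a=5, p=1, q=5
  k=2: a=3, p=3, q=16

3/16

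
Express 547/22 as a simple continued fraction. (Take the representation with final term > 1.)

[24; 1, 6, 3]

547 = 24*22 + 19
22 = 1*19 + 3
19 = 6*3 + 1
3 = 3*1 + 0  (stop)
So 547/22 = [24; 1, 6, 3].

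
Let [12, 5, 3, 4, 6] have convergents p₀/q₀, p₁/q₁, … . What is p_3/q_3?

Using pₖ = aₖpₖ₋₁ + pₖ₋₂, qₖ = aₖqₖ₋₁ + qₖ₋₂ (with p₋₁=1, p₋₂=0, q₋₁=0, q₋₂=1):
  k=0: a=12, p=12, q=1
  k=1: a=5, p=61, q=5
  k=2: a=3, p=195, q=16
  k=3: a=4, p=841, q=69

841/69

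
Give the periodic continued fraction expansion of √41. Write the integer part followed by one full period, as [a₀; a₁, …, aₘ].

[6; 2, 2, 12]

a₀ = ⌊√41⌋ = 6.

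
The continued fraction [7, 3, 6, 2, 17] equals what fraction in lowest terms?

Using pₖ = aₖpₖ₋₁ + pₖ₋₂ and qₖ = aₖqₖ₋₁ + qₖ₋₂:
  k=0: a=7, p=7, q=1
  k=1: a=3, p=22, q=3
  k=2: a=6, p=139, q=19
  k=3: a=2, p=300, q=41
  k=4: a=17, p=5239, q=716

5239/716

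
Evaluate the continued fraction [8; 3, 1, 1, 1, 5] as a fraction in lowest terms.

513/62

Fold from the inside: start with 5/1.
  1 + 1/5 = 6/5
  1 + 5/6 = 11/6
  1 + 6/11 = 17/11
  3 + 11/17 = 62/17
  8 + 17/62 = 513/62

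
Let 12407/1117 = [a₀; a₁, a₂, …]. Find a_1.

9

12407 = 11·1117 + 120   →  a_0 = 11
1117 = 9·120 + 37   →  a_1 = 9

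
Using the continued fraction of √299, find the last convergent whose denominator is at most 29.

415/24

√299 = [17; 3, 2, 3, 34, …] (period length 4).
Convergents:
  p_0/q_0 = 17/1
  p_1/q_1 = 52/3
  p_2/q_2 = 121/7
  p_3/q_3 = 415/24
  p_4/q_4 = 14231/823
q_3 = 24 ≤ 29 < 823 = q_4, so the answer is 415/24.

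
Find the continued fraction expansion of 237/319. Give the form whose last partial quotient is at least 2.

237 = 0*319 + 237
319 = 1*237 + 82
237 = 2*82 + 73
82 = 1*73 + 9
73 = 8*9 + 1
9 = 9*1 + 0  (stop)
So 237/319 = [0; 1, 2, 1, 8, 9].

[0; 1, 2, 1, 8, 9]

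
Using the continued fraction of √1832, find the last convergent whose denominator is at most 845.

22899/535

√1832 = [42; 1, 4, 21, 4, 1, 84, …] (period length 6).
Convergents:
  p_0/q_0 = 42/1
  p_1/q_1 = 43/1
  p_2/q_2 = 214/5
  p_3/q_3 = 4537/106
  p_4/q_4 = 18362/429
  p_5/q_5 = 22899/535
  p_6/q_6 = 1941878/45369
q_5 = 535 ≤ 845 < 45369 = q_6, so the answer is 22899/535.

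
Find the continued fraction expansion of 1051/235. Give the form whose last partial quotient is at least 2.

[4; 2, 8, 1, 1, 6]

1051 = 4*235 + 111
235 = 2*111 + 13
111 = 8*13 + 7
13 = 1*7 + 6
7 = 1*6 + 1
6 = 6*1 + 0  (stop)
So 1051/235 = [4; 2, 8, 1, 1, 6].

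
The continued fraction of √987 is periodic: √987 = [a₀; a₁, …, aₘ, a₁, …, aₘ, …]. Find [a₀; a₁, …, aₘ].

a₀ = ⌊√987⌋ = 31.

[31; 2, 2, 2, 62]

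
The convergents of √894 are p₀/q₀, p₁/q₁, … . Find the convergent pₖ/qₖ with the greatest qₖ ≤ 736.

17910/599

√894 = [29; 1, 8, 1, 58, …] (period length 4).
Convergents:
  p_0/q_0 = 29/1
  p_1/q_1 = 30/1
  p_2/q_2 = 269/9
  p_3/q_3 = 299/10
  p_4/q_4 = 17611/589
  p_5/q_5 = 17910/599
  p_6/q_6 = 160891/5381
q_5 = 599 ≤ 736 < 5381 = q_6, so the answer is 17910/599.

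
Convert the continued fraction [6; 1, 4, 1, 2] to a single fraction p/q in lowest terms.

Using pₖ = aₖpₖ₋₁ + pₖ₋₂ and qₖ = aₖqₖ₋₁ + qₖ₋₂:
  k=0: a=6, p=6, q=1
  k=1: a=1, p=7, q=1
  k=2: a=4, p=34, q=5
  k=3: a=1, p=41, q=6
  k=4: a=2, p=116, q=17

116/17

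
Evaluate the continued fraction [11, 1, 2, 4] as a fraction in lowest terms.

Using pₖ = aₖpₖ₋₁ + pₖ₋₂ and qₖ = aₖqₖ₋₁ + qₖ₋₂:
  k=0: a=11, p=11, q=1
  k=1: a=1, p=12, q=1
  k=2: a=2, p=35, q=3
  k=3: a=4, p=152, q=13

152/13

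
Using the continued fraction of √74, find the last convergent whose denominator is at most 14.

√74 = [8; 1, 1, 1, 1, 16, …] (period length 5).
Convergents:
  p_0/q_0 = 8/1
  p_1/q_1 = 9/1
  p_2/q_2 = 17/2
  p_3/q_3 = 26/3
  p_4/q_4 = 43/5
  p_5/q_5 = 714/83
q_4 = 5 ≤ 14 < 83 = q_5, so the answer is 43/5.

43/5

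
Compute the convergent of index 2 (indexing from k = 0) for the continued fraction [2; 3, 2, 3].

16/7

Using pₖ = aₖpₖ₋₁ + pₖ₋₂, qₖ = aₖqₖ₋₁ + qₖ₋₂ (with p₋₁=1, p₋₂=0, q₋₁=0, q₋₂=1):
  k=0: a=2, p=2, q=1
  k=1: a=3, p=7, q=3
  k=2: a=2, p=16, q=7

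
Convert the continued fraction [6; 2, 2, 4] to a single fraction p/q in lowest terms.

141/22

Using pₖ = aₖpₖ₋₁ + pₖ₋₂ and qₖ = aₖqₖ₋₁ + qₖ₋₂:
  k=0: a=6, p=6, q=1
  k=1: a=2, p=13, q=2
  k=2: a=2, p=32, q=5
  k=3: a=4, p=141, q=22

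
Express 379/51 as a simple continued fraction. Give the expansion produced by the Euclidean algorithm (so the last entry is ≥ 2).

379 = 7*51 + 22
51 = 2*22 + 7
22 = 3*7 + 1
7 = 7*1 + 0  (stop)
So 379/51 = [7; 2, 3, 7].

[7; 2, 3, 7]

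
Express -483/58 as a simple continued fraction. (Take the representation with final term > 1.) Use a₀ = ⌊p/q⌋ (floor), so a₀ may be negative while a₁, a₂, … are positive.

-483 = -9·58 + 39
58 = 1·39 + 19
39 = 2·19 + 1
19 = 19·1 + 0  (stop)
So -483/58 = [-9; 1, 2, 19].

[-9; 1, 2, 19]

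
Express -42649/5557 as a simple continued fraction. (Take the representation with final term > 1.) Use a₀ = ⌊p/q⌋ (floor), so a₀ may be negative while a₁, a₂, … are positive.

[-8; 3, 13, 3, 2, 19]

-42649 = -8*5557 + 1807
5557 = 3*1807 + 136
1807 = 13*136 + 39
136 = 3*39 + 19
39 = 2*19 + 1
19 = 19*1 + 0  (stop)
So -42649/5557 = [-8; 3, 13, 3, 2, 19].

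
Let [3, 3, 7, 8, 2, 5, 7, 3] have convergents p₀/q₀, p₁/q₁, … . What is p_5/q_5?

Using pₖ = aₖpₖ₋₁ + pₖ₋₂, qₖ = aₖqₖ₋₁ + qₖ₋₂ (with p₋₁=1, p₋₂=0, q₋₁=0, q₋₂=1):
  k=0: a=3, p=3, q=1
  k=1: a=3, p=10, q=3
  k=2: a=7, p=73, q=22
  k=3: a=8, p=594, q=179
  k=4: a=2, p=1261, q=380
  k=5: a=5, p=6899, q=2079

6899/2079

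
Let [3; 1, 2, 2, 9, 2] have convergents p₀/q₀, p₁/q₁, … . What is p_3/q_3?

Using pₖ = aₖpₖ₋₁ + pₖ₋₂, qₖ = aₖqₖ₋₁ + qₖ₋₂ (with p₋₁=1, p₋₂=0, q₋₁=0, q₋₂=1):
  k=0: a=3, p=3, q=1
  k=1: a=1, p=4, q=1
  k=2: a=2, p=11, q=3
  k=3: a=2, p=26, q=7

26/7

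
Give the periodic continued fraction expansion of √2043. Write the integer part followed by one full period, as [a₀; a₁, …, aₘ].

[45; 5, 90]

a₀ = ⌊√2043⌋ = 45.
With m₀=0, d₀=1 and mₖ₊₁ = dₖaₖ − mₖ, dₖ₊₁ = (n − mₖ₊₁²)/dₖ, aₖ₊₁ = ⌊(a₀+mₖ₊₁)/dₖ₊₁⌋:
  k=1: m=45, d=18, a=5
  k=2: m=45, d=1, a=90
d=1 and a=2a₀=90 at k=2, so the next step gives (m, d) = (45, 18) again — its k=1 value — and the period has length 2.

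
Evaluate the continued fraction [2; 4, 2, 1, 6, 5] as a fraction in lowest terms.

999/448

Using pₖ = aₖpₖ₋₁ + pₖ₋₂ and qₖ = aₖqₖ₋₁ + qₖ₋₂:
  k=0: a=2, p=2, q=1
  k=1: a=4, p=9, q=4
  k=2: a=2, p=20, q=9
  k=3: a=1, p=29, q=13
  k=4: a=6, p=194, q=87
  k=5: a=5, p=999, q=448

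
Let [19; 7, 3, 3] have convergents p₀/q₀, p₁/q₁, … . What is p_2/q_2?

421/22

Using pₖ = aₖpₖ₋₁ + pₖ₋₂, qₖ = aₖqₖ₋₁ + qₖ₋₂ (with p₋₁=1, p₋₂=0, q₋₁=0, q₋₂=1):
  k=0: a=19, p=19, q=1
  k=1: a=7, p=134, q=7
  k=2: a=3, p=421, q=22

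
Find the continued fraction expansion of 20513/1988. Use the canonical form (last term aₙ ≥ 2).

20513 = 10×1988 + 633
1988 = 3×633 + 89
633 = 7×89 + 10
89 = 8×10 + 9
10 = 1×9 + 1
9 = 9×1 + 0  (stop)
So 20513/1988 = [10; 3, 7, 8, 1, 9].

[10; 3, 7, 8, 1, 9]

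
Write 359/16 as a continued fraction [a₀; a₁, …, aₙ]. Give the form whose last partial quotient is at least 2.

[22; 2, 3, 2]

359 = 22·16 + 7
16 = 2·7 + 2
7 = 3·2 + 1
2 = 2·1 + 0  (stop)
So 359/16 = [22; 2, 3, 2].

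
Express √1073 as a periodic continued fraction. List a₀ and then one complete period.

[32; 1, 3, 9, 9, 3, 1, 64]

a₀ = ⌊√1073⌋ = 32.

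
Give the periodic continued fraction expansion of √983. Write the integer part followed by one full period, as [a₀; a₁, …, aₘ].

[31; 2, 1, 5, 31, 5, 1, 2, 62]

a₀ = ⌊√983⌋ = 31.
With m₀=0, d₀=1 and mₖ₊₁ = dₖaₖ − mₖ, dₖ₊₁ = (n − mₖ₊₁²)/dₖ, aₖ₊₁ = ⌊(a₀+mₖ₊₁)/dₖ₊₁⌋:
  k=1: m=31, d=22, a=2
  k=2: m=13, d=37, a=1
  k=3: m=24, d=11, a=5
  k=4: m=31, d=2, a=31
  k=5: m=31, d=11, a=5
  k=6: m=24, d=37, a=1
  k=7: m=13, d=22, a=2
  k=8: m=31, d=1, a=62
d=1 and a=2a₀=62 at k=8, so the next step gives (m, d) = (31, 22) again — its k=1 value — and the period has length 8.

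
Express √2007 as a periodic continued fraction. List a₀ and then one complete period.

a₀ = ⌊√2007⌋ = 44.
With m₀=0, d₀=1 and mₖ₊₁ = dₖaₖ − mₖ, dₖ₊₁ = (n − mₖ₊₁²)/dₖ, aₖ₊₁ = ⌊(a₀+mₖ₊₁)/dₖ₊₁⌋:
  k=1: m=44, d=71, a=1
  k=2: m=27, d=18, a=3
  k=3: m=27, d=71, a=1
  k=4: m=44, d=1, a=88
d=1 and a=2a₀=88 at k=4, so the next step gives (m, d) = (44, 71) again — its k=1 value — and the period has length 4.

[44; 1, 3, 1, 88]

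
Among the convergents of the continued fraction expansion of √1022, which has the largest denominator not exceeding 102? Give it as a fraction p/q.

1023/32

√1022 = [31; 1, 30, 1, 62, …] (period length 4).
Convergents:
  p_0/q_0 = 31/1
  p_1/q_1 = 32/1
  p_2/q_2 = 991/31
  p_3/q_3 = 1023/32
  p_4/q_4 = 64417/2015
q_3 = 32 ≤ 102 < 2015 = q_4, so the answer is 1023/32.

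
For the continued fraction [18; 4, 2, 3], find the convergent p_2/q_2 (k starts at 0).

Using pₖ = aₖpₖ₋₁ + pₖ₋₂, qₖ = aₖqₖ₋₁ + qₖ₋₂ (with p₋₁=1, p₋₂=0, q₋₁=0, q₋₂=1):
  k=0: a=18, p=18, q=1
  k=1: a=4, p=73, q=4
  k=2: a=2, p=164, q=9

164/9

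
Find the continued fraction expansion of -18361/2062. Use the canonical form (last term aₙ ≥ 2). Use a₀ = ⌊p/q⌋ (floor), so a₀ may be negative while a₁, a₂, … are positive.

-18361 = -9*2062 + 197
2062 = 10*197 + 92
197 = 2*92 + 13
92 = 7*13 + 1
13 = 13*1 + 0  (stop)
So -18361/2062 = [-9; 10, 2, 7, 13].

[-9; 10, 2, 7, 13]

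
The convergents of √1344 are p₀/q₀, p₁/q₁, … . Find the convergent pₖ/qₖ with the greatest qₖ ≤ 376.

6049/165

√1344 = [36; 1, 1, 1, 17, 1, 1, 1, 72, …] (period length 8).
Convergents:
  p_0/q_0 = 36/1
  p_1/q_1 = 37/1
  p_2/q_2 = 73/2
  p_3/q_3 = 110/3
  p_4/q_4 = 1943/53
  p_5/q_5 = 2053/56
  p_6/q_6 = 3996/109
  p_7/q_7 = 6049/165
  p_8/q_8 = 439524/11989
q_7 = 165 ≤ 376 < 11989 = q_8, so the answer is 6049/165.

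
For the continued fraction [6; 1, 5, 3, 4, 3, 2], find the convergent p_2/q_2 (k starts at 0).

41/6

Using pₖ = aₖpₖ₋₁ + pₖ₋₂, qₖ = aₖqₖ₋₁ + qₖ₋₂ (with p₋₁=1, p₋₂=0, q₋₁=0, q₋₂=1):
  k=0: a=6, p=6, q=1
  k=1: a=1, p=7, q=1
  k=2: a=5, p=41, q=6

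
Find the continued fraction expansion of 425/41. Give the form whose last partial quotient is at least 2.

425 = 10*41 + 15
41 = 2*15 + 11
15 = 1*11 + 4
11 = 2*4 + 3
4 = 1*3 + 1
3 = 3*1 + 0  (stop)
So 425/41 = [10; 2, 1, 2, 1, 3].

[10; 2, 1, 2, 1, 3]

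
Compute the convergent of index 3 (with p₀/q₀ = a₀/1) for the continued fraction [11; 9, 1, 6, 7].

Using pₖ = aₖpₖ₋₁ + pₖ₋₂, qₖ = aₖqₖ₋₁ + qₖ₋₂ (with p₋₁=1, p₋₂=0, q₋₁=0, q₋₂=1):
  k=0: a=11, p=11, q=1
  k=1: a=9, p=100, q=9
  k=2: a=1, p=111, q=10
  k=3: a=6, p=766, q=69

766/69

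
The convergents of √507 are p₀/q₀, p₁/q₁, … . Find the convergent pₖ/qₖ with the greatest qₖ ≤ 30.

√507 = [22; 1, 1, 14, 1, 1, 44, …] (period length 6).
Convergents:
  p_0/q_0 = 22/1
  p_1/q_1 = 23/1
  p_2/q_2 = 45/2
  p_3/q_3 = 653/29
  p_4/q_4 = 698/31
q_3 = 29 ≤ 30 < 31 = q_4, so the answer is 653/29.

653/29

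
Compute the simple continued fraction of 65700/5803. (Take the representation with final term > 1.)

65700 = 11·5803 + 1867
5803 = 3·1867 + 202
1867 = 9·202 + 49
202 = 4·49 + 6
49 = 8·6 + 1
6 = 6·1 + 0  (stop)
So 65700/5803 = [11; 3, 9, 4, 8, 6].

[11; 3, 9, 4, 8, 6]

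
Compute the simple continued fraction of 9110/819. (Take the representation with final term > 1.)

9110 = 11×819 + 101
819 = 8×101 + 11
101 = 9×11 + 2
11 = 5×2 + 1
2 = 2×1 + 0  (stop)
So 9110/819 = [11; 8, 9, 5, 2].

[11; 8, 9, 5, 2]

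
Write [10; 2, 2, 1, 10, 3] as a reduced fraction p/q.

Using pₖ = aₖpₖ₋₁ + pₖ₋₂ and qₖ = aₖqₖ₋₁ + qₖ₋₂:
  k=0: a=10, p=10, q=1
  k=1: a=2, p=21, q=2
  k=2: a=2, p=52, q=5
  k=3: a=1, p=73, q=7
  k=4: a=10, p=782, q=75
  k=5: a=3, p=2419, q=232

2419/232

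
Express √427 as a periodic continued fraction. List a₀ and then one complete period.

a₀ = ⌊√427⌋ = 20.
With m₀=0, d₀=1 and mₖ₊₁ = dₖaₖ − mₖ, dₖ₊₁ = (n − mₖ₊₁²)/dₖ, aₖ₊₁ = ⌊(a₀+mₖ₊₁)/dₖ₊₁⌋:
  k=1: m=20, d=27, a=1
  k=2: m=7, d=14, a=1
  k=3: m=7, d=27, a=1
  k=4: m=20, d=1, a=40
d=1 and a=2a₀=40 at k=4, so the next step gives (m, d) = (20, 27) again — its k=1 value — and the period has length 4.

[20; 1, 1, 1, 40]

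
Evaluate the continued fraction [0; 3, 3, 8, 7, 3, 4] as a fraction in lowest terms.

Using pₖ = aₖpₖ₋₁ + pₖ₋₂ and qₖ = aₖqₖ₋₁ + qₖ₋₂:
  k=0: a=0, p=0, q=1
  k=1: a=3, p=1, q=3
  k=2: a=3, p=3, q=10
  k=3: a=8, p=25, q=83
  k=4: a=7, p=178, q=591
  k=5: a=3, p=559, q=1856
  k=6: a=4, p=2414, q=8015

2414/8015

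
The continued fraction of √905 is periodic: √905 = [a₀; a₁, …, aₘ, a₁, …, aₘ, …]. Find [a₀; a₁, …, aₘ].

[30; 12, 60]

a₀ = ⌊√905⌋ = 30.
With m₀=0, d₀=1 and mₖ₊₁ = dₖaₖ − mₖ, dₖ₊₁ = (n − mₖ₊₁²)/dₖ, aₖ₊₁ = ⌊(a₀+mₖ₊₁)/dₖ₊₁⌋:
  k=1: m=30, d=5, a=12
  k=2: m=30, d=1, a=60
d=1 and a=2a₀=60 at k=2, so the next step gives (m, d) = (30, 5) again — its k=1 value — and the period has length 2.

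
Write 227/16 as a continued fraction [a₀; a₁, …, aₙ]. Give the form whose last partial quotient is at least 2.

227 = 14*16 + 3
16 = 5*3 + 1
3 = 3*1 + 0  (stop)
So 227/16 = [14; 5, 3].

[14; 5, 3]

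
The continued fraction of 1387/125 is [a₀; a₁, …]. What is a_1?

1387 = 11·125 + 12   →  a_0 = 11
125 = 10·12 + 5   →  a_1 = 10

10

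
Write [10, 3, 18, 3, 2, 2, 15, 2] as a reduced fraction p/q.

Fold from the inside: start with 2/1.
  15 + 1/2 = 31/2
  2 + 2/31 = 64/31
  2 + 31/64 = 159/64
  3 + 64/159 = 541/159
  18 + 159/541 = 9897/541
  3 + 541/9897 = 30232/9897
  10 + 9897/30232 = 312217/30232

312217/30232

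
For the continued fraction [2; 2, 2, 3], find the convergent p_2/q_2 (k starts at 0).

Using pₖ = aₖpₖ₋₁ + pₖ₋₂, qₖ = aₖqₖ₋₁ + qₖ₋₂ (with p₋₁=1, p₋₂=0, q₋₁=0, q₋₂=1):
  k=0: a=2, p=2, q=1
  k=1: a=2, p=5, q=2
  k=2: a=2, p=12, q=5

12/5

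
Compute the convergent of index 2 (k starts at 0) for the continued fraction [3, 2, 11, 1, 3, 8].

Using pₖ = aₖpₖ₋₁ + pₖ₋₂, qₖ = aₖqₖ₋₁ + qₖ₋₂ (with p₋₁=1, p₋₂=0, q₋₁=0, q₋₂=1):
  k=0: a=3, p=3, q=1
  k=1: a=2, p=7, q=2
  k=2: a=11, p=80, q=23

80/23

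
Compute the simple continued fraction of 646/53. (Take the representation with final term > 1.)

[12; 5, 3, 3]

646 = 12×53 + 10
53 = 5×10 + 3
10 = 3×3 + 1
3 = 3×1 + 0  (stop)
So 646/53 = [12; 5, 3, 3].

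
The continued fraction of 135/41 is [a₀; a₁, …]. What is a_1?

3

135 = 3·41 + 12   →  a_0 = 3
41 = 3·12 + 5   →  a_1 = 3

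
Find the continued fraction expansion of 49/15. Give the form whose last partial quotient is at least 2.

49 = 3×15 + 4
15 = 3×4 + 3
4 = 1×3 + 1
3 = 3×1 + 0  (stop)
So 49/15 = [3; 3, 1, 3].

[3; 3, 1, 3]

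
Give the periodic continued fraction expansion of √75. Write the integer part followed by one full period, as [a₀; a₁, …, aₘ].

[8; 1, 1, 1, 16]

a₀ = ⌊√75⌋ = 8.
With m₀=0, d₀=1 and mₖ₊₁ = dₖaₖ − mₖ, dₖ₊₁ = (n − mₖ₊₁²)/dₖ, aₖ₊₁ = ⌊(a₀+mₖ₊₁)/dₖ₊₁⌋:
  k=1: m=8, d=11, a=1
  k=2: m=3, d=6, a=1
  k=3: m=3, d=11, a=1
  k=4: m=8, d=1, a=16
d=1 and a=2a₀=16 at k=4, so the next step gives (m, d) = (8, 11) again — its k=1 value — and the period has length 4.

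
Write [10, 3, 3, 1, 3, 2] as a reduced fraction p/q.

1144/111

Fold from the inside: start with 2/1.
  3 + 1/2 = 7/2
  1 + 2/7 = 9/7
  3 + 7/9 = 34/9
  3 + 9/34 = 111/34
  10 + 34/111 = 1144/111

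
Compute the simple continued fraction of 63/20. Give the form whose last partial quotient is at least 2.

[3; 6, 1, 2]

63 = 3×20 + 3
20 = 6×3 + 2
3 = 1×2 + 1
2 = 2×1 + 0  (stop)
So 63/20 = [3; 6, 1, 2].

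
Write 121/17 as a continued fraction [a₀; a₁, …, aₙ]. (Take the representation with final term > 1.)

121 = 7×17 + 2
17 = 8×2 + 1
2 = 2×1 + 0  (stop)
So 121/17 = [7; 8, 2].

[7; 8, 2]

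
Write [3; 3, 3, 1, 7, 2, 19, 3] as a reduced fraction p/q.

Fold from the inside: start with 3/1.
  19 + 1/3 = 58/3
  2 + 3/58 = 119/58
  7 + 58/119 = 891/119
  1 + 119/891 = 1010/891
  3 + 891/1010 = 3921/1010
  3 + 1010/3921 = 12773/3921
  3 + 3921/12773 = 42240/12773

42240/12773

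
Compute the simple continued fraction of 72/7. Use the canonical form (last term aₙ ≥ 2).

72 = 10*7 + 2
7 = 3*2 + 1
2 = 2*1 + 0  (stop)
So 72/7 = [10; 3, 2].

[10; 3, 2]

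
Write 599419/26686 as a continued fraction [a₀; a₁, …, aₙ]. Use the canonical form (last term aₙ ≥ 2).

[22; 2, 6, 15, 19, 3, 2]

599419 = 22·26686 + 12327
26686 = 2·12327 + 2032
12327 = 6·2032 + 135
2032 = 15·135 + 7
135 = 19·7 + 2
7 = 3·2 + 1
2 = 2·1 + 0  (stop)
So 599419/26686 = [22; 2, 6, 15, 19, 3, 2].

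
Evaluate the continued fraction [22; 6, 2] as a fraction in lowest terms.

288/13

Fold from the inside: start with 2/1.
  6 + 1/2 = 13/2
  22 + 2/13 = 288/13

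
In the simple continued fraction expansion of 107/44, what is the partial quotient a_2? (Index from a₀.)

3

107 = 2·44 + 19   →  a_0 = 2
44 = 2·19 + 6   →  a_1 = 2
19 = 3·6 + 1   →  a_2 = 3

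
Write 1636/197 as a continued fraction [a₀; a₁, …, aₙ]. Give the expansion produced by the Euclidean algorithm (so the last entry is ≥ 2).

[8; 3, 3, 1, 1, 8]

1636 = 8*197 + 60
197 = 3*60 + 17
60 = 3*17 + 9
17 = 1*9 + 8
9 = 1*8 + 1
8 = 8*1 + 0  (stop)
So 1636/197 = [8; 3, 3, 1, 1, 8].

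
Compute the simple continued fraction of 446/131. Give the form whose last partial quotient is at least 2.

[3; 2, 2, 8, 3]

446 = 3*131 + 53
131 = 2*53 + 25
53 = 2*25 + 3
25 = 8*3 + 1
3 = 3*1 + 0  (stop)
So 446/131 = [3; 2, 2, 8, 3].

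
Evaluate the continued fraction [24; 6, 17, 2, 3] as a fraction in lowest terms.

Fold from the inside: start with 3/1.
  2 + 1/3 = 7/3
  17 + 3/7 = 122/7
  6 + 7/122 = 739/122
  24 + 122/739 = 17858/739

17858/739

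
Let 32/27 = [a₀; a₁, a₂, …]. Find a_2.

2

32 = 1·27 + 5   →  a_0 = 1
27 = 5·5 + 2   →  a_1 = 5
5 = 2·2 + 1   →  a_2 = 2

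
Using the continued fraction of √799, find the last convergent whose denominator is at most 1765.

23857/844

√799 = [28; 3, 1, 3, 56, …] (period length 4).
Convergents:
  p_0/q_0 = 28/1
  p_1/q_1 = 85/3
  p_2/q_2 = 113/4
  p_3/q_3 = 424/15
  p_4/q_4 = 23857/844
  p_5/q_5 = 71995/2547
q_4 = 844 ≤ 1765 < 2547 = q_5, so the answer is 23857/844.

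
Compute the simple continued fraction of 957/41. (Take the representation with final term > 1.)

957 = 23*41 + 14
41 = 2*14 + 13
14 = 1*13 + 1
13 = 13*1 + 0  (stop)
So 957/41 = [23; 2, 1, 13].

[23; 2, 1, 13]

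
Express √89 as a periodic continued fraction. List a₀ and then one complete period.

a₀ = ⌊√89⌋ = 9.

[9; 2, 3, 3, 2, 18]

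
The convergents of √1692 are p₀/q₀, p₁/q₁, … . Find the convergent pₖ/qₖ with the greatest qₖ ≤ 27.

617/15

√1692 = [41; 7, 2, 7, 82, …] (period length 4).
Convergents:
  p_0/q_0 = 41/1
  p_1/q_1 = 288/7
  p_2/q_2 = 617/15
  p_3/q_3 = 4607/112
q_2 = 15 ≤ 27 < 112 = q_3, so the answer is 617/15.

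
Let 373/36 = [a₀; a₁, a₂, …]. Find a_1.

373 = 10·36 + 13   →  a_0 = 10
36 = 2·13 + 10   →  a_1 = 2

2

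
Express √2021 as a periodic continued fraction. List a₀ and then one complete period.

a₀ = ⌊√2021⌋ = 44.
With m₀=0, d₀=1 and mₖ₊₁ = dₖaₖ − mₖ, dₖ₊₁ = (n − mₖ₊₁²)/dₖ, aₖ₊₁ = ⌊(a₀+mₖ₊₁)/dₖ₊₁⌋:
  k=1: m=44, d=85, a=1
  k=2: m=41, d=4, a=21
  k=3: m=43, d=43, a=2
  k=4: m=43, d=4, a=21
  k=5: m=41, d=85, a=1
  k=6: m=44, d=1, a=88
d=1 and a=2a₀=88 at k=6, so the next step gives (m, d) = (44, 85) again — its k=1 value — and the period has length 6.

[44; 1, 21, 2, 21, 1, 88]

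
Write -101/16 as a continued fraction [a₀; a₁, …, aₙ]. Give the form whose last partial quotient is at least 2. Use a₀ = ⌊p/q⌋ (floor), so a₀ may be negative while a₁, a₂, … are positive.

-101 = -7×16 + 11
16 = 1×11 + 5
11 = 2×5 + 1
5 = 5×1 + 0  (stop)
So -101/16 = [-7; 1, 2, 5].

[-7; 1, 2, 5]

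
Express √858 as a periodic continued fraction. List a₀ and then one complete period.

[29; 3, 2, 3, 58]

a₀ = ⌊√858⌋ = 29.
With m₀=0, d₀=1 and mₖ₊₁ = dₖaₖ − mₖ, dₖ₊₁ = (n − mₖ₊₁²)/dₖ, aₖ₊₁ = ⌊(a₀+mₖ₊₁)/dₖ₊₁⌋:
  k=1: m=29, d=17, a=3
  k=2: m=22, d=22, a=2
  k=3: m=22, d=17, a=3
  k=4: m=29, d=1, a=58
d=1 and a=2a₀=58 at k=4, so the next step gives (m, d) = (29, 17) again — its k=1 value — and the period has length 4.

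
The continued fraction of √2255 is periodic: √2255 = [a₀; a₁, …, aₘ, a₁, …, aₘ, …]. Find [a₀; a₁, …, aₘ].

a₀ = ⌊√2255⌋ = 47.
With m₀=0, d₀=1 and mₖ₊₁ = dₖaₖ − mₖ, dₖ₊₁ = (n − mₖ₊₁²)/dₖ, aₖ₊₁ = ⌊(a₀+mₖ₊₁)/dₖ₊₁⌋:
  k=1: m=47, d=46, a=2
  k=2: m=45, d=5, a=18
  k=3: m=45, d=46, a=2
  k=4: m=47, d=1, a=94
d=1 and a=2a₀=94 at k=4, so the next step gives (m, d) = (47, 46) again — its k=1 value — and the period has length 4.

[47; 2, 18, 2, 94]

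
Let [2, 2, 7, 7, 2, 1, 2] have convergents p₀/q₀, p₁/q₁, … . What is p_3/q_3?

264/107

Using pₖ = aₖpₖ₋₁ + pₖ₋₂, qₖ = aₖqₖ₋₁ + qₖ₋₂ (with p₋₁=1, p₋₂=0, q₋₁=0, q₋₂=1):
  k=0: a=2, p=2, q=1
  k=1: a=2, p=5, q=2
  k=2: a=7, p=37, q=15
  k=3: a=7, p=264, q=107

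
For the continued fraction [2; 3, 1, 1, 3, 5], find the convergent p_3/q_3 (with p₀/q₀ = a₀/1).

Using pₖ = aₖpₖ₋₁ + pₖ₋₂, qₖ = aₖqₖ₋₁ + qₖ₋₂ (with p₋₁=1, p₋₂=0, q₋₁=0, q₋₂=1):
  k=0: a=2, p=2, q=1
  k=1: a=3, p=7, q=3
  k=2: a=1, p=9, q=4
  k=3: a=1, p=16, q=7

16/7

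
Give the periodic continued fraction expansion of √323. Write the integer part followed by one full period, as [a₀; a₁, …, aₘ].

[17; 1, 34]

a₀ = ⌊√323⌋ = 17.
With m₀=0, d₀=1 and mₖ₊₁ = dₖaₖ − mₖ, dₖ₊₁ = (n − mₖ₊₁²)/dₖ, aₖ₊₁ = ⌊(a₀+mₖ₊₁)/dₖ₊₁⌋:
  k=1: m=17, d=34, a=1
  k=2: m=17, d=1, a=34
d=1 and a=2a₀=34 at k=2, so the next step gives (m, d) = (17, 34) again — its k=1 value — and the period has length 2.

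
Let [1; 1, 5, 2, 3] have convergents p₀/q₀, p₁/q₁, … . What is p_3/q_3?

24/13

Using pₖ = aₖpₖ₋₁ + pₖ₋₂, qₖ = aₖqₖ₋₁ + qₖ₋₂ (with p₋₁=1, p₋₂=0, q₋₁=0, q₋₂=1):
  k=0: a=1, p=1, q=1
  k=1: a=1, p=2, q=1
  k=2: a=5, p=11, q=6
  k=3: a=2, p=24, q=13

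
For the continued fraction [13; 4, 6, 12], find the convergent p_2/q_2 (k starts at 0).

Using pₖ = aₖpₖ₋₁ + pₖ₋₂, qₖ = aₖqₖ₋₁ + qₖ₋₂ (with p₋₁=1, p₋₂=0, q₋₁=0, q₋₂=1):
  k=0: a=13, p=13, q=1
  k=1: a=4, p=53, q=4
  k=2: a=6, p=331, q=25

331/25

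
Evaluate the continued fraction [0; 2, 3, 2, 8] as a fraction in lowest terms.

Using pₖ = aₖpₖ₋₁ + pₖ₋₂ and qₖ = aₖqₖ₋₁ + qₖ₋₂:
  k=0: a=0, p=0, q=1
  k=1: a=2, p=1, q=2
  k=2: a=3, p=3, q=7
  k=3: a=2, p=7, q=16
  k=4: a=8, p=59, q=135

59/135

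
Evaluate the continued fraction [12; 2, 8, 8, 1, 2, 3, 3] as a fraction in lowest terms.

61669/4945

Using pₖ = aₖpₖ₋₁ + pₖ₋₂ and qₖ = aₖqₖ₋₁ + qₖ₋₂:
  k=0: a=12, p=12, q=1
  k=1: a=2, p=25, q=2
  k=2: a=8, p=212, q=17
  k=3: a=8, p=1721, q=138
  k=4: a=1, p=1933, q=155
  k=5: a=2, p=5587, q=448
  k=6: a=3, p=18694, q=1499
  k=7: a=3, p=61669, q=4945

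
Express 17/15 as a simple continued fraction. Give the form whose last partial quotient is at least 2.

[1; 7, 2]

17 = 1·15 + 2
15 = 7·2 + 1
2 = 2·1 + 0  (stop)
So 17/15 = [1; 7, 2].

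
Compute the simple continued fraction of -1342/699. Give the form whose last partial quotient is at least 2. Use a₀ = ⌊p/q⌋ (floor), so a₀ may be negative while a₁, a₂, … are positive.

[-2; 12, 2, 13, 2]

-1342 = -2*699 + 56
699 = 12*56 + 27
56 = 2*27 + 2
27 = 13*2 + 1
2 = 2*1 + 0  (stop)
So -1342/699 = [-2; 12, 2, 13, 2].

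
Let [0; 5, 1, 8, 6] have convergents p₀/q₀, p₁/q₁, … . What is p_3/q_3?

9/53

Using pₖ = aₖpₖ₋₁ + pₖ₋₂, qₖ = aₖqₖ₋₁ + qₖ₋₂ (with p₋₁=1, p₋₂=0, q₋₁=0, q₋₂=1):
  k=0: a=0, p=0, q=1
  k=1: a=5, p=1, q=5
  k=2: a=1, p=1, q=6
  k=3: a=8, p=9, q=53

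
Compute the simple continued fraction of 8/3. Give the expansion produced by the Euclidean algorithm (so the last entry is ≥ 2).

[2; 1, 2]

8 = 2×3 + 2
3 = 1×2 + 1
2 = 2×1 + 0  (stop)
So 8/3 = [2; 1, 2].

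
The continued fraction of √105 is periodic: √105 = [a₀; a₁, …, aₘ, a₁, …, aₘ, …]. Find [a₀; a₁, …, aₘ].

a₀ = ⌊√105⌋ = 10.
With m₀=0, d₀=1 and mₖ₊₁ = dₖaₖ − mₖ, dₖ₊₁ = (n − mₖ₊₁²)/dₖ, aₖ₊₁ = ⌊(a₀+mₖ₊₁)/dₖ₊₁⌋:
  k=1: m=10, d=5, a=4
  k=2: m=10, d=1, a=20
d=1 and a=2a₀=20 at k=2, so the next step gives (m, d) = (10, 5) again — its k=1 value — and the period has length 2.

[10; 4, 20]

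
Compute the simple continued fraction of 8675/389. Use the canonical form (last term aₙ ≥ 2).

8675 = 22*389 + 117
389 = 3*117 + 38
117 = 3*38 + 3
38 = 12*3 + 2
3 = 1*2 + 1
2 = 2*1 + 0  (stop)
So 8675/389 = [22; 3, 3, 12, 1, 2].

[22; 3, 3, 12, 1, 2]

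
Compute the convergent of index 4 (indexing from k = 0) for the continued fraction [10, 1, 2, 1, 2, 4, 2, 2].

118/11

Using pₖ = aₖpₖ₋₁ + pₖ₋₂, qₖ = aₖqₖ₋₁ + qₖ₋₂ (with p₋₁=1, p₋₂=0, q₋₁=0, q₋₂=1):
  k=0: a=10, p=10, q=1
  k=1: a=1, p=11, q=1
  k=2: a=2, p=32, q=3
  k=3: a=1, p=43, q=4
  k=4: a=2, p=118, q=11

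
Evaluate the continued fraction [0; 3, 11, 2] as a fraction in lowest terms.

Using pₖ = aₖpₖ₋₁ + pₖ₋₂ and qₖ = aₖqₖ₋₁ + qₖ₋₂:
  k=0: a=0, p=0, q=1
  k=1: a=3, p=1, q=3
  k=2: a=11, p=11, q=34
  k=3: a=2, p=23, q=71

23/71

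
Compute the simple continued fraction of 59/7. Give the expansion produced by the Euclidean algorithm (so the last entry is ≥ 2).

59 = 8×7 + 3
7 = 2×3 + 1
3 = 3×1 + 0  (stop)
So 59/7 = [8; 2, 3].

[8; 2, 3]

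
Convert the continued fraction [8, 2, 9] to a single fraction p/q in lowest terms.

161/19

Using pₖ = aₖpₖ₋₁ + pₖ₋₂ and qₖ = aₖqₖ₋₁ + qₖ₋₂:
  k=0: a=8, p=8, q=1
  k=1: a=2, p=17, q=2
  k=2: a=9, p=161, q=19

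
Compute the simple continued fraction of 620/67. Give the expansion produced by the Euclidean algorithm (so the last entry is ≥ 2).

[9; 3, 1, 16]

620 = 9·67 + 17
67 = 3·17 + 16
17 = 1·16 + 1
16 = 16·1 + 0  (stop)
So 620/67 = [9; 3, 1, 16].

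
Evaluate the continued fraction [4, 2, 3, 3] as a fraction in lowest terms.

102/23

Using pₖ = aₖpₖ₋₁ + pₖ₋₂ and qₖ = aₖqₖ₋₁ + qₖ₋₂:
  k=0: a=4, p=4, q=1
  k=1: a=2, p=9, q=2
  k=2: a=3, p=31, q=7
  k=3: a=3, p=102, q=23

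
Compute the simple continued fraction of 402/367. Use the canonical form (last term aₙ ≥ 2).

[1; 10, 2, 17]

402 = 1×367 + 35
367 = 10×35 + 17
35 = 2×17 + 1
17 = 17×1 + 0  (stop)
So 402/367 = [1; 10, 2, 17].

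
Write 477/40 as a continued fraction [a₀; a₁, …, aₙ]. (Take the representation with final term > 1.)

[11; 1, 12, 3]

477 = 11×40 + 37
40 = 1×37 + 3
37 = 12×3 + 1
3 = 3×1 + 0  (stop)
So 477/40 = [11; 1, 12, 3].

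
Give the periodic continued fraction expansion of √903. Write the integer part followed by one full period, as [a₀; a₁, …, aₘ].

a₀ = ⌊√903⌋ = 30.
With m₀=0, d₀=1 and mₖ₊₁ = dₖaₖ − mₖ, dₖ₊₁ = (n − mₖ₊₁²)/dₖ, aₖ₊₁ = ⌊(a₀+mₖ₊₁)/dₖ₊₁⌋:
  k=1: m=30, d=3, a=20
  k=2: m=30, d=1, a=60
d=1 and a=2a₀=60 at k=2, so the next step gives (m, d) = (30, 3) again — its k=1 value — and the period has length 2.

[30; 20, 60]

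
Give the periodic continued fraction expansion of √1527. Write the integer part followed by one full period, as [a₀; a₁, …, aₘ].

[39; 13, 78]

a₀ = ⌊√1527⌋ = 39.
With m₀=0, d₀=1 and mₖ₊₁ = dₖaₖ − mₖ, dₖ₊₁ = (n − mₖ₊₁²)/dₖ, aₖ₊₁ = ⌊(a₀+mₖ₊₁)/dₖ₊₁⌋:
  k=1: m=39, d=6, a=13
  k=2: m=39, d=1, a=78
d=1 and a=2a₀=78 at k=2, so the next step gives (m, d) = (39, 6) again — its k=1 value — and the period has length 2.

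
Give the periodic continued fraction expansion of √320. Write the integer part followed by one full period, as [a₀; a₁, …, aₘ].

a₀ = ⌊√320⌋ = 17.
With m₀=0, d₀=1 and mₖ₊₁ = dₖaₖ − mₖ, dₖ₊₁ = (n − mₖ₊₁²)/dₖ, aₖ₊₁ = ⌊(a₀+mₖ₊₁)/dₖ₊₁⌋:
  k=1: m=17, d=31, a=1
  k=2: m=14, d=4, a=7
  k=3: m=14, d=31, a=1
  k=4: m=17, d=1, a=34
d=1 and a=2a₀=34 at k=4, so the next step gives (m, d) = (17, 31) again — its k=1 value — and the period has length 4.

[17; 1, 7, 1, 34]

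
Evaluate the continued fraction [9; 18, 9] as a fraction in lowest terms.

Using pₖ = aₖpₖ₋₁ + pₖ₋₂ and qₖ = aₖqₖ₋₁ + qₖ₋₂:
  k=0: a=9, p=9, q=1
  k=1: a=18, p=163, q=18
  k=2: a=9, p=1476, q=163

1476/163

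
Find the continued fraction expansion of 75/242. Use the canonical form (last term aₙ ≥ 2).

[0; 3, 4, 2, 2, 3]

75 = 0·242 + 75
242 = 3·75 + 17
75 = 4·17 + 7
17 = 2·7 + 3
7 = 2·3 + 1
3 = 3·1 + 0  (stop)
So 75/242 = [0; 3, 4, 2, 2, 3].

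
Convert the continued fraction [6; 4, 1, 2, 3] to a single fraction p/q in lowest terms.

292/47

Fold from the inside: start with 3/1.
  2 + 1/3 = 7/3
  1 + 3/7 = 10/7
  4 + 7/10 = 47/10
  6 + 10/47 = 292/47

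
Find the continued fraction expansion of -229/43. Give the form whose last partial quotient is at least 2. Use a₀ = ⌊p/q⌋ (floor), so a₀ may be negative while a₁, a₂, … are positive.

[-6; 1, 2, 14]

-229 = -6×43 + 29
43 = 1×29 + 14
29 = 2×14 + 1
14 = 14×1 + 0  (stop)
So -229/43 = [-6; 1, 2, 14].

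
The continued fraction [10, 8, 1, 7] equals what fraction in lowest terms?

Fold from the inside: start with 7/1.
  1 + 1/7 = 8/7
  8 + 7/8 = 71/8
  10 + 8/71 = 718/71

718/71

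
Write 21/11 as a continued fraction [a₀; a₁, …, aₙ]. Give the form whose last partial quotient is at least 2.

21 = 1×11 + 10
11 = 1×10 + 1
10 = 10×1 + 0  (stop)
So 21/11 = [1; 1, 10].

[1; 1, 10]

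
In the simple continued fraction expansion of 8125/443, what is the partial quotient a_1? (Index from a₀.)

8125 = 18·443 + 151   →  a_0 = 18
443 = 2·151 + 141   →  a_1 = 2

2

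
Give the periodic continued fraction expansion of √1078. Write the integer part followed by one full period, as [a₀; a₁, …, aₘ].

[32; 1, 4, 1, 64]

a₀ = ⌊√1078⌋ = 32.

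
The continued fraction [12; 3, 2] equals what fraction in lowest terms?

86/7

Fold from the inside: start with 2/1.
  3 + 1/2 = 7/2
  12 + 2/7 = 86/7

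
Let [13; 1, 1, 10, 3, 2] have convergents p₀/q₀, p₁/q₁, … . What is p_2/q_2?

Using pₖ = aₖpₖ₋₁ + pₖ₋₂, qₖ = aₖqₖ₋₁ + qₖ₋₂ (with p₋₁=1, p₋₂=0, q₋₁=0, q₋₂=1):
  k=0: a=13, p=13, q=1
  k=1: a=1, p=14, q=1
  k=2: a=1, p=27, q=2

27/2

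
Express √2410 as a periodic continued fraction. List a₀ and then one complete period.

a₀ = ⌊√2410⌋ = 49.

[49; 10, 1, 8, 1, 10, 98]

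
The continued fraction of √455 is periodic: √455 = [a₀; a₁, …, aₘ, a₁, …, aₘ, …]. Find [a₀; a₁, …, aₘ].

[21; 3, 42]

a₀ = ⌊√455⌋ = 21.
With m₀=0, d₀=1 and mₖ₊₁ = dₖaₖ − mₖ, dₖ₊₁ = (n − mₖ₊₁²)/dₖ, aₖ₊₁ = ⌊(a₀+mₖ₊₁)/dₖ₊₁⌋:
  k=1: m=21, d=14, a=3
  k=2: m=21, d=1, a=42
d=1 and a=2a₀=42 at k=2, so the next step gives (m, d) = (21, 14) again — its k=1 value — and the period has length 2.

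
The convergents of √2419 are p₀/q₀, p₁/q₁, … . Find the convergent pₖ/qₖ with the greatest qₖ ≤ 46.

√2419 = [49; 5, 2, 5, 98, …] (period length 4).
Convergents:
  p_0/q_0 = 49/1
  p_1/q_1 = 246/5
  p_2/q_2 = 541/11
  p_3/q_3 = 2951/60
q_2 = 11 ≤ 46 < 60 = q_3, so the answer is 541/11.

541/11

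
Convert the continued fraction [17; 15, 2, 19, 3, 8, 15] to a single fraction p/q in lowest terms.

3960055/232063

Using pₖ = aₖpₖ₋₁ + pₖ₋₂ and qₖ = aₖqₖ₋₁ + qₖ₋₂:
  k=0: a=17, p=17, q=1
  k=1: a=15, p=256, q=15
  k=2: a=2, p=529, q=31
  k=3: a=19, p=10307, q=604
  k=4: a=3, p=31450, q=1843
  k=5: a=8, p=261907, q=15348
  k=6: a=15, p=3960055, q=232063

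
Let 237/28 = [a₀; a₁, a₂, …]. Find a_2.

237 = 8·28 + 13   →  a_0 = 8
28 = 2·13 + 2   →  a_1 = 2
13 = 6·2 + 1   →  a_2 = 6

6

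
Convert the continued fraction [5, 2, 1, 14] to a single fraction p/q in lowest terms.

Using pₖ = aₖpₖ₋₁ + pₖ₋₂ and qₖ = aₖqₖ₋₁ + qₖ₋₂:
  k=0: a=5, p=5, q=1
  k=1: a=2, p=11, q=2
  k=2: a=1, p=16, q=3
  k=3: a=14, p=235, q=44

235/44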